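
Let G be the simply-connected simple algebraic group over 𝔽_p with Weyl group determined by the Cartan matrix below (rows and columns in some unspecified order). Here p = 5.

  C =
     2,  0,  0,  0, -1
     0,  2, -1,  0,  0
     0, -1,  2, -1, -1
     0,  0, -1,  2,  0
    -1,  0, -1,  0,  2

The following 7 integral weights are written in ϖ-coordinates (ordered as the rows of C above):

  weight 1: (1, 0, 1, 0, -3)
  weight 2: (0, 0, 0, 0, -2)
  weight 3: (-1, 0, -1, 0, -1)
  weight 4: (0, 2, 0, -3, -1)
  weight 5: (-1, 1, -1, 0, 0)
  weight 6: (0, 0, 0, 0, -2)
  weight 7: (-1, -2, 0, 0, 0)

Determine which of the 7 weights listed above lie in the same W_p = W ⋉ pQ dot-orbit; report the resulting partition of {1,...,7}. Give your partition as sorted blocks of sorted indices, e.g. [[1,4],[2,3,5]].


Dynkin diagram of C (from the 8 off-diagonal −1 entries): D_5.

λ_j+ρ reflected into Ā_5 (⟨·,θ^∨⟩≤5); 5-tuples as given:

  [1] (0, 1, 0, 1, 1);  [2] (0, 1, 0, 1, 1);  [3] (0, 1, 0, 1, 0);  [4] (0, 2, 0, 1, 1);  [5] (0, 2, 0, 1, 1);  [6] (0, 1, 0, 1, 1);  [7] (0, 1, 0, 1, 1)

The 7 indices split into 3 linkage classes (same alcove rep ⇔ same W_5-dot-orbit):

[[1, 2, 6, 7], [3], [4, 5]]


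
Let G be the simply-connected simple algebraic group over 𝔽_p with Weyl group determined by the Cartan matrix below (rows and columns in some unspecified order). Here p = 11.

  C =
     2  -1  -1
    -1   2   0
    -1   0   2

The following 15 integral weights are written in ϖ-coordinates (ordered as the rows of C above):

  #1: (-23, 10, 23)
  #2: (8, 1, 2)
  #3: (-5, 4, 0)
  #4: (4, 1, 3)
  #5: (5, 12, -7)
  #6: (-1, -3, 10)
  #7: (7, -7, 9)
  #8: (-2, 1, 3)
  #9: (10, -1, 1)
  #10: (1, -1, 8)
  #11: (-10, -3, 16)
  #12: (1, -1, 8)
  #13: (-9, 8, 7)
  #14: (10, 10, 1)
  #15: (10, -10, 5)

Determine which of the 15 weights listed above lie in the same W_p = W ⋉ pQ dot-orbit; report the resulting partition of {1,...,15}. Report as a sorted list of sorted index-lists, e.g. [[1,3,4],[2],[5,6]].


Root system A_3: the 3×3 matrix C matches after relabeling.

Each λ_j+ρ reduced to Ā_11; 3-tuples below use C's row order:

  λ_1+ρ ↦ (2, 0, 9) · λ_2+ρ ↦ (8, 1, 0) · λ_3+ρ ↦ (1, 1, 3) · λ_4+ρ ↦ (5, 2, 4) · λ_5+ρ ↦ (2, 3, 0) · λ_6+ρ ↦ (2, 0, 9) · λ_7+ρ ↦ (1, 1, 3) · λ_8+ρ ↦ (1, 1, 3) · λ_9+ρ ↦ (9, 2, 0) · λ_10+ρ ↦ (2, 0, 9) · λ_11+ρ ↦ (2, 3, 0) · λ_12+ρ ↦ (2, 0, 9) · λ_13+ρ ↦ (8, 1, 0) · λ_14+ρ ↦ (2, 0, 9) · λ_15+ρ ↦ (2, 3, 0)

Partition of {1..15} into 6 W_11-dot-orbits:

[[1, 6, 10, 12, 14], [2, 13], [3, 7, 8], [4], [5, 11, 15], [9]]


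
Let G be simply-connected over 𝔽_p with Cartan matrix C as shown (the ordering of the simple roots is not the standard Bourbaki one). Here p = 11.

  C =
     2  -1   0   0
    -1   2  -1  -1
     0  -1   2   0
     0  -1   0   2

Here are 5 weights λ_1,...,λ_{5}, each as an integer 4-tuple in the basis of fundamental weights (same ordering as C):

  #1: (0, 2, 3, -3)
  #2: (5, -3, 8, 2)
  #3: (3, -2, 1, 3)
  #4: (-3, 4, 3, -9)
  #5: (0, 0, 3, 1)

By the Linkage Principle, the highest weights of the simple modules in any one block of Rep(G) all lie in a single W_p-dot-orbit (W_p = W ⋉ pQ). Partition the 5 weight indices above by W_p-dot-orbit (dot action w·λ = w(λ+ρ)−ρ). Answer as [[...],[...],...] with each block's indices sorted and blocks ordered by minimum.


Cartan matrix: type D_4 (|W|=192); un-permuting the 4 rows.

W_11-reps of the 5 weights in Ā_11 (same 4-coord order as C):

    λ_1 → (1, 1, 4, 2)
    λ_2 → (1, 1, 4, 2)
    λ_3 → (3, 1, 1, 3)
    λ_4 → (3, 1, 1, 3)
    λ_5 → (1, 1, 4, 2)

The 5 indices split into 2 linkage classes (same alcove rep ⇔ same W_11-dot-orbit):

[[1, 2, 5], [3, 4]]


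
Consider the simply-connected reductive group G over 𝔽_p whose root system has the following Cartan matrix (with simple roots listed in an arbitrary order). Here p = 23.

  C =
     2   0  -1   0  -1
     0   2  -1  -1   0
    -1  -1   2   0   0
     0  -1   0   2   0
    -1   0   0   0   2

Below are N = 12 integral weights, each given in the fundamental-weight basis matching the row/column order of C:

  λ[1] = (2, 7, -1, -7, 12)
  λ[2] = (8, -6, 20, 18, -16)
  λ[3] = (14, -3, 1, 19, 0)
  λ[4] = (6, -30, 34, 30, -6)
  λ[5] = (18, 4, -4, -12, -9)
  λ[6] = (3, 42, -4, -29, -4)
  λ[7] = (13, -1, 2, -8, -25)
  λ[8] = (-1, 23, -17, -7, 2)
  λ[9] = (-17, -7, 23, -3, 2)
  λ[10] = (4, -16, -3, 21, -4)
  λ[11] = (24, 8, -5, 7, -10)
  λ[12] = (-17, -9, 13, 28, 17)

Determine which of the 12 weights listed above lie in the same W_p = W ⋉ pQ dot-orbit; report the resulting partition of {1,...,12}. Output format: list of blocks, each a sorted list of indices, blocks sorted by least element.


Cartan matrix: type A_5 (|W|=720); un-permuting the 5 rows.

Alcove-folded reps (p=23, 12 weights, presented ϖ-order):

  1: (3, 2, 0, 5, 12);  2: (6, 2, 2, 5, 6);  3: (3, 2, 0, 5, 12);  4: (6, 2, 2, 5, 6);  5: (2, 3, 6, 2, 8);  6: (1, 5, 12, 2, 2);  7: (4, 0, 3, 6, 9);  8: (3, 2, 0, 5, 12);  9: (3, 2, 0, 5, 12);  10: (3, 2, 0, 5, 12);  11: (6, 2, 2, 5, 6);  12: (6, 2, 2, 5, 6)

5 distinct reps among the 12 weights ⇒ 5 W_23-linkage classes:

[[1, 3, 8, 9, 10], [2, 4, 11, 12], [5], [6], [7]]


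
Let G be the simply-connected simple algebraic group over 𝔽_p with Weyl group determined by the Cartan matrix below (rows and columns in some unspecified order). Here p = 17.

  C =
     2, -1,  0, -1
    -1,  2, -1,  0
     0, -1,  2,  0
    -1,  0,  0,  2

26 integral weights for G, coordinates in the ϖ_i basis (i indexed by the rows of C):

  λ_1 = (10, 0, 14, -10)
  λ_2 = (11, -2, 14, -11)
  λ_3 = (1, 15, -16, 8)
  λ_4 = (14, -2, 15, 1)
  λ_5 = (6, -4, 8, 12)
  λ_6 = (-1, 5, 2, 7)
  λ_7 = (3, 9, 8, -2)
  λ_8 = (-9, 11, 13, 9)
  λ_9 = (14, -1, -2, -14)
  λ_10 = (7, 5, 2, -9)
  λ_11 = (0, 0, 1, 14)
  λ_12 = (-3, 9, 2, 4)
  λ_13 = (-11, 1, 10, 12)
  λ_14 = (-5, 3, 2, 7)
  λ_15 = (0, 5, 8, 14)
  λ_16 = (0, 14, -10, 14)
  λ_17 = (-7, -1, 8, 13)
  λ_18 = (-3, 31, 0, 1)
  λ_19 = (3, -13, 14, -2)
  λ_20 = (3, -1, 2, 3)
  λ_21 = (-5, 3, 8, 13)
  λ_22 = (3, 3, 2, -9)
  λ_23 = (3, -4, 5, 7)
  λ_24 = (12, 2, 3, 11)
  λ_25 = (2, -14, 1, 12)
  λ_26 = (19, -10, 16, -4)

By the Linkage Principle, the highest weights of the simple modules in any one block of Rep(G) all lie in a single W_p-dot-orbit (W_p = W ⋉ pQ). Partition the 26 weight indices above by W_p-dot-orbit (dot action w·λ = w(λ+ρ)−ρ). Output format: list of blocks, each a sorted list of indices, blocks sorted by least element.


Root system A_4: the 4×4 matrix C matches after relabeling.

λ_j+ρ reflected into Ā_17 (⟨·,θ^∨⟩≤17); 4-tuples as given:

    1: (1, 1, 5, 1)
    2: (1, 1, 5, 1)
    3: (1, 1, 5, 1)
    4: (1, 1, 0, 13)
    5: (4, 0, 3, 4)
    6: (0, 6, 3, 8)
    7: (2, 8, 3, 3)
    8: (1, 3, 3, 8)
    9: (1, 1, 0, 13)
    10: (0, 6, 3, 8)
    11: (1, 1, 0, 13)
    12: (2, 8, 3, 3)
    13: (2, 8, 3, 3)
    14: (4, 0, 3, 4)
    15: (1, 1, 5, 1)
    16: (1, 1, 5, 1)
    17: (0, 6, 3, 8)
    18: (1, 1, 0, 13)
    19: (1, 3, 3, 8)
    20: (4, 0, 3, 4)
    21: (4, 0, 3, 4)
    22: (4, 0, 3, 4)
    23: (1, 3, 3, 8)
    24: (2, 8, 3, 3)
    25: (2, 8, 3, 3)
    26: (0, 6, 3, 8)

6 distinct reps among the 26 weights ⇒ 6 W_17-linkage classes:

[[1, 2, 3, 15, 16], [4, 9, 11, 18], [5, 14, 20, 21, 22], [6, 10, 17, 26], [7, 12, 13, 24, 25], [8, 19, 23]]


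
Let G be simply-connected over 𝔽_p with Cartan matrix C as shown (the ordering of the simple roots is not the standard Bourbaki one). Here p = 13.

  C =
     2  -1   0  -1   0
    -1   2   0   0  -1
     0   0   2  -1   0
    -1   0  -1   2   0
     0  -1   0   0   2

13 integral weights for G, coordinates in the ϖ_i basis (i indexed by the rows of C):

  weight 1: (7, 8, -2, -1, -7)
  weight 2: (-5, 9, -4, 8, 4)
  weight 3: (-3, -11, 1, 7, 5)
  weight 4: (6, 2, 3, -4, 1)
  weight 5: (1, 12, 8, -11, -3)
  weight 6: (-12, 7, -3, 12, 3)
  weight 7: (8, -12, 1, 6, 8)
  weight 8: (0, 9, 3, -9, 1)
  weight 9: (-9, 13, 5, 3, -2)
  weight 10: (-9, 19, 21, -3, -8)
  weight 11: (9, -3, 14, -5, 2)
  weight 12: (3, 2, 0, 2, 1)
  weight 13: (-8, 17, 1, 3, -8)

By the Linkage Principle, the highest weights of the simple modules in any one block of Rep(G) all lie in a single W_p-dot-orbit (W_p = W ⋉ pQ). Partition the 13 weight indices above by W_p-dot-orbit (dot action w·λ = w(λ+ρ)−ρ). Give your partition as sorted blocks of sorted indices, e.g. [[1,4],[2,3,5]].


Type A_5, rank 5, |W|=720; reorder rows/cols to standard.

Alcove-folded reps (p=13, 13 weights, presented ϖ-order):

    1: (4, 3, 1, 3, 2)
    2: (2, 4, 2, 2, 2)
    3: (2, 4, 2, 2, 2)
    4: (4, 3, 1, 3, 2)
    5: (8, 3, 1, 0, 0)
    6: (8, 3, 1, 0, 0)
    7: (2, 4, 2, 2, 2)
    8: (4, 3, 1, 3, 2)
    9: (4, 3, 1, 3, 2)
    10: (1, 2, 1, 6, 3)
    11: (2, 4, 2, 2, 2)
    12: (4, 3, 1, 3, 2)
    13: (2, 4, 2, 2, 2)

Linkage partition of the 13 weights (4 classes, p=13):

[[1, 4, 8, 9, 12], [2, 3, 7, 11, 13], [5, 6], [10]]


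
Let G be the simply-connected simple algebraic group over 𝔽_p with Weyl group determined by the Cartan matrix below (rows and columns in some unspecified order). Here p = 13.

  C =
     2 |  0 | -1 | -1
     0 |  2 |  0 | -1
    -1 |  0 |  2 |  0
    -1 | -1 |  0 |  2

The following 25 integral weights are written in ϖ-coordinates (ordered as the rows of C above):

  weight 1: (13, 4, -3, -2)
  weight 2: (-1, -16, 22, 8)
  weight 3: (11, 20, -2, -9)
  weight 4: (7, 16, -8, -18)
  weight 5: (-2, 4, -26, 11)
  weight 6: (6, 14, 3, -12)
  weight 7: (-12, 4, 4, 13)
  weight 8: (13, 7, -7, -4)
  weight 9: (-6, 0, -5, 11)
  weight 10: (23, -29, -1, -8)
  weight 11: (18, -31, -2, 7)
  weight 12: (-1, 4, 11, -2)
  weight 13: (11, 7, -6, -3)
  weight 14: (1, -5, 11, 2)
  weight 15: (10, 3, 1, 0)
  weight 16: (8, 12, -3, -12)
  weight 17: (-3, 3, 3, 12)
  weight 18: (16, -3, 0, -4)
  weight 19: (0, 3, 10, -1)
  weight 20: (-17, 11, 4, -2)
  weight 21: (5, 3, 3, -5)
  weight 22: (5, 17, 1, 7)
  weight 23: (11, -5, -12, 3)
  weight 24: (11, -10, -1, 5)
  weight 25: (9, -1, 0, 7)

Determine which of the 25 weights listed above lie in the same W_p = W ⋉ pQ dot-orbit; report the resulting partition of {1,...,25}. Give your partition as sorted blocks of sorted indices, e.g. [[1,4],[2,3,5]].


Type A_4, rank 4, |W|=120; reorder rows/cols to standard.

Each λ_j+ρ reduced to Ā_13; 4-tuples below use C's row order:

  1: (8, 1, 3, 0) · 2: (2, 0, 4, 4) · 3: (8, 1, 3, 0) · 4: (4, 1, 5, 3) · 5: (1, 1, 8, 0) · 6: (2, 2, 2, 7) · 7: (5, 1, 0, 2) · 8: (5, 1, 0, 2) · 9: (4, 1, 5, 3) · 10: (2, 2, 2, 7) · 11: (4, 1, 5, 3) · 12: (1, 1, 8, 0) · 13: (5, 1, 0, 2) · 14: (1, 1, 8, 0) · 15: (8, 1, 3, 0) · 16: (2, 2, 2, 7) · 17: (2, 2, 2, 7) · 18: (8, 1, 3, 0) · 19: (1, 1, 8, 0) · 20: (8, 1, 3, 0) · 21: (2, 0, 4, 4) · 22: (5, 1, 0, 2) · 23: (1, 1, 8, 0) · 24: (4, 1, 5, 3) · 25: (5, 1, 0, 2)

The 25 indices split into 6 linkage classes (same alcove rep ⇔ same W_13-dot-orbit):

[[1, 3, 15, 18, 20], [2, 21], [4, 9, 11, 24], [5, 12, 14, 19, 23], [6, 10, 16, 17], [7, 8, 13, 22, 25]]


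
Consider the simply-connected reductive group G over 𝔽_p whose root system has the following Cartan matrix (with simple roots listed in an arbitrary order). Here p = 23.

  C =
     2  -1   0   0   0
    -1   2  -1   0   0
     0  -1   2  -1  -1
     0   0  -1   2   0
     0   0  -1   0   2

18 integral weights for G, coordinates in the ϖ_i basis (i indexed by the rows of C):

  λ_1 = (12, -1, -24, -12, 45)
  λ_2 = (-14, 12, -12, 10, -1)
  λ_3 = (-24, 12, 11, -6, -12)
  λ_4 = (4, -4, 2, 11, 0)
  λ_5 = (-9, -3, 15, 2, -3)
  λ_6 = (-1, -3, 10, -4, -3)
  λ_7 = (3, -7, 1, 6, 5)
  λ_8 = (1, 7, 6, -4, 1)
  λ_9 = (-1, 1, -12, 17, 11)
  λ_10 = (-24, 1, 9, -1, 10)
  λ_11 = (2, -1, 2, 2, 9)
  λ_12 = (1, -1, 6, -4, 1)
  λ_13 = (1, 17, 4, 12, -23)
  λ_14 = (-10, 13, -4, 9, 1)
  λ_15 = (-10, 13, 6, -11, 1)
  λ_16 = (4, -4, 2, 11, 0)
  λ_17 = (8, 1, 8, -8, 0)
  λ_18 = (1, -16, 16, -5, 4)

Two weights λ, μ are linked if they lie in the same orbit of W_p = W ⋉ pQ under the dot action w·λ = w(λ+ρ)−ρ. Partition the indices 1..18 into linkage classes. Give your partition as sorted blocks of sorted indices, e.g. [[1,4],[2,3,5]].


C ↔ D_5 under row/col permutation; |W(D_5)| = 1920.

λ_j+ρ reflected into Ā_23 (⟨·,θ^∨⟩≤23); 5-tuples as given:

    1: (2, 0, 0, 11, 0)
    2: (2, 0, 0, 11, 0)
    3: (9, 0, 2, 7, 1)
    4: (2, 3, 0, 12, 1)
    5: (2, 0, 4, 3, 2)
    6: (2, 0, 4, 3, 2)
    7: (2, 0, 4, 3, 2)
    8: (2, 0, 4, 3, 2)
    9: (9, 0, 2, 7, 1)
    10: (2, 0, 0, 11, 0)
    11: (3, 0, 3, 3, 10)
    12: (2, 0, 4, 3, 2)
    13: (13, 0, 2, 2, 3)
    14: (9, 0, 2, 7, 1)
    15: (9, 0, 2, 7, 1)
    16: (2, 3, 0, 12, 1)
    17: (9, 0, 2, 7, 1)
    18: (13, 0, 2, 2, 3)

Grouping the 18 weights by Ā_23-representative: 6 linkage classes.

[[1, 2, 10], [3, 9, 14, 15, 17], [4, 16], [5, 6, 7, 8, 12], [11], [13, 18]]


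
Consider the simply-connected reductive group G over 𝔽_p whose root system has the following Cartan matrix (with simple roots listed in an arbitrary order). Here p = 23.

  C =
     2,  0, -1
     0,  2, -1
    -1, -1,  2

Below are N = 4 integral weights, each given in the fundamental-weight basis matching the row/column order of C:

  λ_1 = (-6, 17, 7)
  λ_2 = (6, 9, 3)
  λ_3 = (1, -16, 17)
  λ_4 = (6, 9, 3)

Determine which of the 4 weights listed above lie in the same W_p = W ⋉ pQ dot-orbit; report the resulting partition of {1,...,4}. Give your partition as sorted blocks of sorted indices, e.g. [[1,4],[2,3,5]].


Root system A_3: the 3×3 matrix C matches after relabeling.

Ā_23 reps of the 4 weights (A_3, coords as presented):

  [1] (2, 15, 3) · [2] (7, 10, 4) · [3] (2, 15, 3) · [4] (7, 10, 4)

Grouping the 4 weights by Ā_23-representative: 2 linkage classes.

[[1, 3], [2, 4]]


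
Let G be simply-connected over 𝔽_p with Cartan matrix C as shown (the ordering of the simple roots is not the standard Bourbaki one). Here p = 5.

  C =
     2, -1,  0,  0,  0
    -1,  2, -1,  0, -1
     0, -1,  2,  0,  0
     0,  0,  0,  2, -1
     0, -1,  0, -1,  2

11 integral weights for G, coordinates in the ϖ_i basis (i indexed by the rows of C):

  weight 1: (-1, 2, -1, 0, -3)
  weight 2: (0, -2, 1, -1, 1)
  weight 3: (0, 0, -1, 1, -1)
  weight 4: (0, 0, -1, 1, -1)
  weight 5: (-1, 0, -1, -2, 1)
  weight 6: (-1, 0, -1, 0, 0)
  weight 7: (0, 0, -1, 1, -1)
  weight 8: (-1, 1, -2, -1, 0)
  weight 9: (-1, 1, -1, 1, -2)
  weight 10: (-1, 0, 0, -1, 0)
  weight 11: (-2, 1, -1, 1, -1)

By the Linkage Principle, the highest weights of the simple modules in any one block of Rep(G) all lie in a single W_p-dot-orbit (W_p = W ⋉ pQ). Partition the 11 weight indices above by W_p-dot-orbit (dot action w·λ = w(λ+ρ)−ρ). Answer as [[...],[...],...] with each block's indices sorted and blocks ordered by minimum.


Type D_5, rank 5, |W|=1920; reorder rows/cols to standard.

Folding the 11 weights λ_j+ρ into Ā_5 (reps in the given 5-coord order):

  λ_1+ρ ↦ (0, 1, 0, 1, 1);  λ_2+ρ ↦ (0, 1, 1, 0, 1);  λ_3+ρ ↦ (1, 1, 0, 2, 0);  λ_4+ρ ↦ (1, 1, 0, 2, 0);  λ_5+ρ ↦ (0, 1, 0, 1, 1);  λ_6+ρ ↦ (0, 1, 0, 1, 1);  λ_7+ρ ↦ (1, 1, 0, 2, 0);  λ_8+ρ ↦ (0, 1, 1, 0, 1);  λ_9+ρ ↦ (0, 1, 0, 1, 1);  λ_10+ρ ↦ (0, 1, 1, 0, 1);  λ_11+ρ ↦ (1, 1, 0, 2, 0)

The 11 indices split into 3 linkage classes (same alcove rep ⇔ same W_5-dot-orbit):

[[1, 5, 6, 9], [2, 8, 10], [3, 4, 7, 11]]


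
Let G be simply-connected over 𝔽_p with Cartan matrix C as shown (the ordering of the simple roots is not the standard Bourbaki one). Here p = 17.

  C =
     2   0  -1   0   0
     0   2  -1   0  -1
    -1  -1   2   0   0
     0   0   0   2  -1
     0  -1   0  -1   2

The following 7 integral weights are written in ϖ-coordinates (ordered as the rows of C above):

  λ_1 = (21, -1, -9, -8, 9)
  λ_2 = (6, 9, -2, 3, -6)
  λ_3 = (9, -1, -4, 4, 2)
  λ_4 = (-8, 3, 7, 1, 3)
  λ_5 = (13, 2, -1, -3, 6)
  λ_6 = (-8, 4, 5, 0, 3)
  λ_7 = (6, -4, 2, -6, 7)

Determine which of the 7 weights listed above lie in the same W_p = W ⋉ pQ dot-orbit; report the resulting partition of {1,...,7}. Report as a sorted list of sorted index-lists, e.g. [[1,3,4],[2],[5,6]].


A_5 Cartan matrix, 5 simple roots permuted; ρ=(1,1,1,1,1).

Each λ_j+ρ reduced to Ā_17; 5-tuples below use C's row order:

  λ_1 → (7, 3, 0, 5, 0)
  λ_2 → (6, 4, 1, 1, 4)
  λ_3 → (7, 3, 0, 5, 0)
  λ_4 → (6, 4, 1, 1, 4)
  λ_5 → (7, 3, 0, 5, 0)
  λ_6 → (6, 4, 1, 1, 4)
  λ_7 → (7, 3, 0, 5, 0)

Grouping the 7 weights by Ā_17-representative: 2 linkage classes.

[[1, 3, 5, 7], [2, 4, 6]]


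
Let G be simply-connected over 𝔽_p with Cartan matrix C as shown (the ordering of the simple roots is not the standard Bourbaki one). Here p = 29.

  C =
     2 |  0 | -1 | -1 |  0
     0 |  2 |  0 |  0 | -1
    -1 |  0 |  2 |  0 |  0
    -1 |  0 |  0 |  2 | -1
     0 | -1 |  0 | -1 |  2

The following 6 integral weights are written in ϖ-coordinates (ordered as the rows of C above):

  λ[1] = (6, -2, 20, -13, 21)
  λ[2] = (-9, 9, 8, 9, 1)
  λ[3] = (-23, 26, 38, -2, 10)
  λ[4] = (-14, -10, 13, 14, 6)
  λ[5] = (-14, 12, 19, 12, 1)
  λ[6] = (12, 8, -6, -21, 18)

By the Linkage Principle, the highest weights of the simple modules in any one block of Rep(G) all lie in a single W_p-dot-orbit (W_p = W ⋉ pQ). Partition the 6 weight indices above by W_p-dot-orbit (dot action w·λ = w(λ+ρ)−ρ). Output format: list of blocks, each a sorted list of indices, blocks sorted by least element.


Type A_5, rank 5, |W|=720; reorder rows/cols to standard.

W_29-reps of the 6 weights in Ā_29 (same 5-coord order as C):

    1: (5, 8, 7, 7, 1)
    2: (8, 10, 1, 2, 2)
    3: (8, 10, 1, 2, 2)
    4: (13, 7, 1, 0, 2)
    5: (13, 7, 1, 0, 2)
    6: (5, 8, 7, 7, 1)

3 distinct reps among the 6 weights ⇒ 3 W_29-linkage classes:

[[1, 6], [2, 3], [4, 5]]


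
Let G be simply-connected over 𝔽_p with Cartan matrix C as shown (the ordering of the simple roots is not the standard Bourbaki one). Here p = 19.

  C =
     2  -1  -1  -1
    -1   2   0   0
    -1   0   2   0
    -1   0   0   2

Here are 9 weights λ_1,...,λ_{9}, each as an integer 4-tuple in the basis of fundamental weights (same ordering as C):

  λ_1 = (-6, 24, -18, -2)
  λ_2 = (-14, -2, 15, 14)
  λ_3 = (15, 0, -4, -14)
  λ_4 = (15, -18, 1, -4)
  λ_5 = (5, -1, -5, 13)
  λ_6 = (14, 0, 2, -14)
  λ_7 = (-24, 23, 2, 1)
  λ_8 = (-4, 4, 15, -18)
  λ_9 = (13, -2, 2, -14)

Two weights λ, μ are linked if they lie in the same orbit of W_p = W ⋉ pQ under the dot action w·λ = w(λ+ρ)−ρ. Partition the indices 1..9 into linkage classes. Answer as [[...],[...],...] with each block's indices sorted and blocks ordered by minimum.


Root system D_4: the 4×4 matrix C matches after relabeling.

λ_j+ρ reflected into Ā_19 (⟨·,θ^∨⟩≤19); 4-tuples as given:

    λ_1 → (0, 1, 3, 13)
    λ_2 → (1, 13, 2, 1)
    λ_3 → (0, 1, 3, 13)
    λ_4 → (1, 13, 2, 1)
    λ_5 → (0, 1, 3, 13)
    λ_6 → (0, 1, 3, 13)
    λ_7 → (1, 13, 2, 1)
    λ_8 → (1, 13, 2, 1)
    λ_9 → (0, 1, 3, 13)

These 9 weights hit 2 W_19-dot-orbits; sizes (5, 4):

[[1, 3, 5, 6, 9], [2, 4, 7, 8]]


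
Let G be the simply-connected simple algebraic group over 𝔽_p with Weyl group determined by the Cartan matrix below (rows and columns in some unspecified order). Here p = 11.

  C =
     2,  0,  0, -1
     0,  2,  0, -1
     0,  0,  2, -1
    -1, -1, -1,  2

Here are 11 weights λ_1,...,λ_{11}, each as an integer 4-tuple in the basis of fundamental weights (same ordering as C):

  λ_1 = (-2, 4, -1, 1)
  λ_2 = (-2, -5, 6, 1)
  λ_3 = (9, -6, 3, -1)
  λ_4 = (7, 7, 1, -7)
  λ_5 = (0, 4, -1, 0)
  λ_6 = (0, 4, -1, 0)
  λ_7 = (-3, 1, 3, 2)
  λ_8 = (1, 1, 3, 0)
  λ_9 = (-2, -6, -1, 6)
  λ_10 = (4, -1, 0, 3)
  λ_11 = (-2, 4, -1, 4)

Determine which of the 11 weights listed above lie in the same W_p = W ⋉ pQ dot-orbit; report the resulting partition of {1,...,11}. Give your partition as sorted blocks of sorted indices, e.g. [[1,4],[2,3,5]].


D_4 Cartan matrix, 4 simple roots permuted; ρ=(1,1,1,1).

Each λ_j+ρ reduced to Ā_11; 4-tuples below use C's row order:

  λ_1 → (1, 5, 0, 1)
  λ_2 → (2, 1, 4, 1)
  λ_3 → (5, 0, 1, 1)
  λ_4 → (2, 2, 4, 1)
  λ_5 → (1, 5, 0, 1)
  λ_6 → (1, 5, 0, 1)
  λ_7 → (2, 2, 4, 1)
  λ_8 → (2, 2, 4, 1)
  λ_9 → (1, 5, 0, 1)
  λ_10 → (5, 0, 1, 1)
  λ_11 → (1, 5, 0, 1)

The 11 indices split into 4 linkage classes (same alcove rep ⇔ same W_11-dot-orbit):

[[1, 5, 6, 9, 11], [2], [3, 10], [4, 7, 8]]


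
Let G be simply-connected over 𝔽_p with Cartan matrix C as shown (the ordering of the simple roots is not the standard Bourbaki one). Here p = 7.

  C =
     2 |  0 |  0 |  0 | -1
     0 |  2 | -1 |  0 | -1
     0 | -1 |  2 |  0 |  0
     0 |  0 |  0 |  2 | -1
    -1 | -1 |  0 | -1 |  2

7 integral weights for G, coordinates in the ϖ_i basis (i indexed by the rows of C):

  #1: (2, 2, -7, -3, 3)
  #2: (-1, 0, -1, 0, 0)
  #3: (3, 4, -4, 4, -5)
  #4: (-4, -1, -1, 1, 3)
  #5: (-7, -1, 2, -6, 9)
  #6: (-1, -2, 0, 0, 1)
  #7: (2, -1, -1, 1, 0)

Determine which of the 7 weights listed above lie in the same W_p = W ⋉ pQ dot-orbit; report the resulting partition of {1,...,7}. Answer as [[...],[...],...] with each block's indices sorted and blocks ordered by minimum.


D_5 Cartan matrix, 5 simple roots permuted; ρ=(1,1,1,1,1).

Alcove-folded reps (p=7, 7 weights, presented ϖ-order):

  λ_1+ρ ↦ (0, 1, 0, 1, 1) · λ_2+ρ ↦ (0, 1, 0, 1, 1) · λ_3+ρ ↦ (0, 1, 0, 1, 1) · λ_4+ρ ↦ (3, 0, 0, 2, 1) · λ_5+ρ ↦ (0, 1, 0, 1, 1) · λ_6+ρ ↦ (0, 1, 0, 1, 1) · λ_7+ρ ↦ (3, 0, 0, 2, 1)

2 distinct reps among the 7 weights ⇒ 2 W_7-linkage classes:

[[1, 2, 3, 5, 6], [4, 7]]


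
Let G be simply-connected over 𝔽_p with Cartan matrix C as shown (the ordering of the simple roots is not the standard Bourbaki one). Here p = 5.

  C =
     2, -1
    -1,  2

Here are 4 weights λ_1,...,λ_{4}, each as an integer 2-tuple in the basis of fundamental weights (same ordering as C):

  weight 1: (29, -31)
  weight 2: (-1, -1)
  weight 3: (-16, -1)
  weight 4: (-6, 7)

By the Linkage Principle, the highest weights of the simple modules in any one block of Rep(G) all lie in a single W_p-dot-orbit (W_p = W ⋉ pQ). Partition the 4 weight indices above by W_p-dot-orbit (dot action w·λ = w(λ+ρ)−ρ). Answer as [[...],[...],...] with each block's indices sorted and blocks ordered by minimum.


A_2 Cartan matrix, 2 simple roots permuted; ρ=(1,1).

λ_j+ρ reflected into Ā_5 (⟨·,θ^∨⟩≤5); 2-tuples as given:

    λ_1+ρ ↦ (0, 0)
    λ_2+ρ ↦ (0, 0)
    λ_3+ρ ↦ (0, 0)
    λ_4+ρ ↦ (2, 0)

The 4 indices split into 2 linkage classes (same alcove rep ⇔ same W_5-dot-orbit):

[[1, 2, 3], [4]]


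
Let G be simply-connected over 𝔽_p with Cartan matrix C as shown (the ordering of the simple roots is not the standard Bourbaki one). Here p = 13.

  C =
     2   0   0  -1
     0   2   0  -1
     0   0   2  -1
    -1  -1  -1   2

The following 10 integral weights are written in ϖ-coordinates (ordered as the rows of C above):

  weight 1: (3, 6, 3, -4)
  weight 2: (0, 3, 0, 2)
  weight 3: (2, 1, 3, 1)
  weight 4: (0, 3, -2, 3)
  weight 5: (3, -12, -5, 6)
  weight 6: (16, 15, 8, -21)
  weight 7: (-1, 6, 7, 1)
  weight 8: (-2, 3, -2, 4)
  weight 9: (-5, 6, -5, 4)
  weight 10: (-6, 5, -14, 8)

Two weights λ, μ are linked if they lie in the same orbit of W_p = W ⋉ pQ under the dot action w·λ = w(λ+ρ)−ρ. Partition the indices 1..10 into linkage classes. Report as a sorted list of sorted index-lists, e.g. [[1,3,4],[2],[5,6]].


D_4 Cartan matrix, 4 simple roots permuted; ρ=(1,1,1,1).

Each λ_j+ρ reduced to Ā_13; 4-tuples below use C's row order:

  λ_1 → (1, 4, 1, 3)
  λ_2 → (1, 4, 1, 3)
  λ_3 → (3, 2, 4, 2)
  λ_4 → (1, 4, 1, 3)
  λ_5 → (4, 3, 4, 0)
  λ_6 → (4, 3, 4, 0)
  λ_7 → (4, 3, 4, 0)
  λ_8 → (1, 4, 1, 3)
  λ_9 → (1, 4, 1, 3)
  λ_10 → (4, 3, 4, 0)

Linkage partition of the 10 weights (3 classes, p=13):

[[1, 2, 4, 8, 9], [3], [5, 6, 7, 10]]


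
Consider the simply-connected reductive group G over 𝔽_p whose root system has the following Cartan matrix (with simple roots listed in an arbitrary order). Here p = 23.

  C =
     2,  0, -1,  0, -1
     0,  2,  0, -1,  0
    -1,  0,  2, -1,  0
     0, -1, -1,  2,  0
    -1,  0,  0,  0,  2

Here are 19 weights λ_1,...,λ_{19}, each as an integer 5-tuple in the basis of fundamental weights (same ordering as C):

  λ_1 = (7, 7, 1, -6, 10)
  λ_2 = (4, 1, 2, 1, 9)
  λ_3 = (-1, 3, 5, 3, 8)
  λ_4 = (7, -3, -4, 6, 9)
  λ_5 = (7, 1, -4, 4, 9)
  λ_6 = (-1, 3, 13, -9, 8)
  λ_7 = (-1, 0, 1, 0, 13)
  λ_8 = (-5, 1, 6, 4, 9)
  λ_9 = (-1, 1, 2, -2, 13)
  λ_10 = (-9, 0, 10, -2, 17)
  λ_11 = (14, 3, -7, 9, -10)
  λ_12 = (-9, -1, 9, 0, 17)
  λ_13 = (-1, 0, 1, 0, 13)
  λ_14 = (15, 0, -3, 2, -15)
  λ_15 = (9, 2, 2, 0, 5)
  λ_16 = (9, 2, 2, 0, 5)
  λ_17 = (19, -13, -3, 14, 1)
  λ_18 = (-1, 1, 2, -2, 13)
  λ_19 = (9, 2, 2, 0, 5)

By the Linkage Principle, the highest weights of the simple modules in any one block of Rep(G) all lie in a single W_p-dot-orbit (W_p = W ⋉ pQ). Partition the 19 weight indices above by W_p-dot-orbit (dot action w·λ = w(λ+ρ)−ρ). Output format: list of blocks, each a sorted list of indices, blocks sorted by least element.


C ↔ A_5 under row/col permutation; |W(A_5)| = 720.

Folding the 19 weights λ_j+ρ into Ā_23 (reps in the given 5-coord order):

    1: (5, 2, 3, 2, 10)
    2: (5, 2, 3, 2, 10)
    3: (0, 4, 6, 4, 9)
    4: (5, 2, 3, 2, 10)
    5: (5, 2, 3, 2, 10)
    6: (0, 4, 6, 4, 9)
    7: (0, 1, 2, 1, 14)
    8: (4, 2, 3, 5, 6)
    9: (0, 1, 2, 1, 14)
    10: (8, 0, 2, 1, 10)
    11: (0, 4, 6, 4, 9)
    12: (8, 0, 2, 1, 10)
    13: (0, 1, 2, 1, 14)
    14: (0, 1, 2, 1, 14)
    15: (10, 3, 3, 1, 6)
    16: (10, 3, 3, 1, 6)
    17: (8, 0, 2, 1, 10)
    18: (0, 1, 2, 1, 14)
    19: (10, 3, 3, 1, 6)

The 19 indices split into 6 linkage classes (same alcove rep ⇔ same W_23-dot-orbit):

[[1, 2, 4, 5], [3, 6, 11], [7, 9, 13, 14, 18], [8], [10, 12, 17], [15, 16, 19]]


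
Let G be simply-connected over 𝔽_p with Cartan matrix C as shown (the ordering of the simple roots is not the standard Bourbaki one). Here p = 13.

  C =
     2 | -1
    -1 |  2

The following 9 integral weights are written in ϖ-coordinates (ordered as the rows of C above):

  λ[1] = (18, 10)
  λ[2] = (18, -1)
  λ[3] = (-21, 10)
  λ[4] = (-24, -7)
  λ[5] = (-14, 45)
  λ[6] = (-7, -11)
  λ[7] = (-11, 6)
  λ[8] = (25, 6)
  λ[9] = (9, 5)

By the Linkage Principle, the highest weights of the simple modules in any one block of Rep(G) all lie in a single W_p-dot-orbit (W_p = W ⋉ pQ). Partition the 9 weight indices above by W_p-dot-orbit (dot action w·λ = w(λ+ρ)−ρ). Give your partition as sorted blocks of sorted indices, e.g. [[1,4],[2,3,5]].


A_2 Cartan matrix, 2 simple roots permuted; ρ=(1,1).

λ_j+ρ reflected into Ā_13 (⟨·,θ^∨⟩≤13); 2-tuples as given:

  λ_1 → (4, 2)
  λ_2 → (7, 6)
  λ_3 → (4, 2)
  λ_4 → (7, 3)
  λ_5 → (7, 6)
  λ_6 → (7, 3)
  λ_7 → (7, 3)
  λ_8 → (7, 6)
  λ_9 → (7, 3)

Linkage partition of the 9 weights (3 classes, p=13):

[[1, 3], [2, 5, 8], [4, 6, 7, 9]]


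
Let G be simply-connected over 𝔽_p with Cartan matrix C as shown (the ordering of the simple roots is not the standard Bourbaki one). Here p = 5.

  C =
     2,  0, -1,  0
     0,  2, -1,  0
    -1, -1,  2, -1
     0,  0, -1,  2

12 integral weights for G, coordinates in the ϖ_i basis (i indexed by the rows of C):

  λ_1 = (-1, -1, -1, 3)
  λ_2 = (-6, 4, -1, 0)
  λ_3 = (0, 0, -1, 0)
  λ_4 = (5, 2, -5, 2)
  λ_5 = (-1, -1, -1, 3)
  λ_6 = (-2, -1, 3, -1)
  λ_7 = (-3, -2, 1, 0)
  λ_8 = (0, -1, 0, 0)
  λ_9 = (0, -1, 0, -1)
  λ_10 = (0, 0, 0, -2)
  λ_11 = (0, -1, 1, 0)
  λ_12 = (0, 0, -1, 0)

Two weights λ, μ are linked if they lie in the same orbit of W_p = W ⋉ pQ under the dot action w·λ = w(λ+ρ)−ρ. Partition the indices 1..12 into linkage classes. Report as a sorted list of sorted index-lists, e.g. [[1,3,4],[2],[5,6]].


Dynkin diagram of C (from the 6 off-diagonal −1 entries): D_4.

λ_j+ρ reflected into Ā_5 (⟨·,θ^∨⟩≤5); 4-tuples as given:

  [1] (0, 0, 0, 4);  [2] (0, 0, 0, 4);  [3] (1, 1, 0, 1);  [4] (1, 0, 1, 0);  [5] (0, 0, 0, 4);  [6] (1, 0, 1, 0);  [7] (1, 0, 1, 0);  [8] (1, 0, 1, 1);  [9] (1, 0, 1, 0);  [10] (1, 1, 0, 1);  [11] (1, 0, 1, 1);  [12] (1, 1, 0, 1)

These 12 weights hit 4 W_5-dot-orbits; sizes (3, 3, 4, 2):

[[1, 2, 5], [3, 10, 12], [4, 6, 7, 9], [8, 11]]


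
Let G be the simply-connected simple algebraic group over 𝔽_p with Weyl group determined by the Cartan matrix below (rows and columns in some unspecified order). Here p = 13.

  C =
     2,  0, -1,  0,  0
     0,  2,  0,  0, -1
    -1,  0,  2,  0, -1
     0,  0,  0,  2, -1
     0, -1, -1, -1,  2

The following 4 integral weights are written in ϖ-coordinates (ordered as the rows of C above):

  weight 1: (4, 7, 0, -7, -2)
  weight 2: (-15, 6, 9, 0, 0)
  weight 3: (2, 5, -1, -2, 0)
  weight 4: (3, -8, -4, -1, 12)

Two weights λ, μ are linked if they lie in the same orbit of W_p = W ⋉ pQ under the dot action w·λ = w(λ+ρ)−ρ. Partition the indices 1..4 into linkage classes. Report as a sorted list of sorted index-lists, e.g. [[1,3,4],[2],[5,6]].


Type D_5, rank 5, |W|=1920; reorder rows/cols to standard.

Each λ_j+ρ reduced to Ā_13; 5-tuples below use C's row order:

  λ_1 → (1, 1, 5, 1, 0);  λ_2 → (4, 1, 1, 3, 1);  λ_3 → (3, 6, 0, 1, 0);  λ_4 → (3, 6, 0, 1, 0)

Grouping the 4 weights by Ā_13-representative: 3 linkage classes.

[[1], [2], [3, 4]]


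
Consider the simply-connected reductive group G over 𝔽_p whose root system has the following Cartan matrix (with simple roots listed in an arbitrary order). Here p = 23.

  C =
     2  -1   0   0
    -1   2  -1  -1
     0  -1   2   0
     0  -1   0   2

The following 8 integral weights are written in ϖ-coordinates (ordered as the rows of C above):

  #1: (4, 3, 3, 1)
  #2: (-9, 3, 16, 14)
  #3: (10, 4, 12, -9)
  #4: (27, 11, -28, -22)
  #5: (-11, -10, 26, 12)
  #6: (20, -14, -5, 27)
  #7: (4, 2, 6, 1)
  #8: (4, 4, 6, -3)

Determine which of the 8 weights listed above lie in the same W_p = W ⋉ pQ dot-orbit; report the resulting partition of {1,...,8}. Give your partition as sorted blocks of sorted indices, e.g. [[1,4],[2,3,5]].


Root system D_4: the 4×4 matrix C matches after relabeling.

Each λ_j+ρ reduced to Ā_23; 4-tuples below use C's row order:

  [1] (5, 4, 4, 2)
  [2] (5, 4, 4, 2)
  [3] (5, 3, 7, 2)
  [4] (5, 4, 4, 2)
  [5] (5, 4, 4, 2)
  [6] (5, 4, 4, 2)
  [7] (5, 3, 7, 2)
  [8] (5, 3, 7, 2)

The 8 indices split into 2 linkage classes (same alcove rep ⇔ same W_23-dot-orbit):

[[1, 2, 4, 5, 6], [3, 7, 8]]


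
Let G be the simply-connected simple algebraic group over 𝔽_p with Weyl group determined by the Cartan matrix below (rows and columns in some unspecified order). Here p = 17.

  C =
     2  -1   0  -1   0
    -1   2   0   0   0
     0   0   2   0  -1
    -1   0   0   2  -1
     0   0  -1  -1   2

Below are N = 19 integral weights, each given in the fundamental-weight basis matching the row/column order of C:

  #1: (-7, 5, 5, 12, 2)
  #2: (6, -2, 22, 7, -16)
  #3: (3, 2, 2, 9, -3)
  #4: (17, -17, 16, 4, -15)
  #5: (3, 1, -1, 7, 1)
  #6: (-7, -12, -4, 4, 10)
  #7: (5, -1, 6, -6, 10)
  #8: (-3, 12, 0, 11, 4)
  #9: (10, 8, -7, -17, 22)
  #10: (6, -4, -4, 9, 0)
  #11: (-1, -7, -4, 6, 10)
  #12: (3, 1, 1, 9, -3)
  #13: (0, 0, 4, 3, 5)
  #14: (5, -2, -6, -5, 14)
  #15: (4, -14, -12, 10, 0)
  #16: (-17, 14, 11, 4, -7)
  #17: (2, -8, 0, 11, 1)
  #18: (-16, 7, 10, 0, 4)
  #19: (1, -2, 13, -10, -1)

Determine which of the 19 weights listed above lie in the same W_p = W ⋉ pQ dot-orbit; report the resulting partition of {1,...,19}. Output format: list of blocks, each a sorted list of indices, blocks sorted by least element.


Dynkin diagram of C (from the 8 off-diagonal −1 entries): A_5.

Ā_17 reps of the 19 weights (A_5, coords as presented):

  [1] (1, 5, 1, 7, 3)
  [2] (5, 1, 2, 1, 8)
  [3] (4, 2, 0, 8, 2)
  [4] (7, 0, 5, 1, 1)
  [5] (4, 2, 0, 8, 2)
  [6] (1, 5, 1, 7, 3)
  [7] (1, 1, 5, 4, 6)
  [8] (1, 1, 5, 4, 6)
  [9] (1, 5, 1, 7, 3)
  [10] (4, 2, 0, 8, 2)
  [11] (5, 1, 2, 1, 8)
  [12] (4, 2, 0, 8, 2)
  [13] (1, 1, 5, 4, 6)
  [14] (1, 1, 5, 4, 6)
  [15] (1, 5, 1, 7, 3)
  [16] (1, 1, 5, 4, 6)
  [17] (4, 2, 0, 8, 2)
  [18] (5, 1, 2, 1, 8)
  [19] (7, 0, 5, 1, 1)

Linkage partition of the 19 weights (5 classes, p=17):

[[1, 6, 9, 15], [2, 11, 18], [3, 5, 10, 12, 17], [4, 19], [7, 8, 13, 14, 16]]


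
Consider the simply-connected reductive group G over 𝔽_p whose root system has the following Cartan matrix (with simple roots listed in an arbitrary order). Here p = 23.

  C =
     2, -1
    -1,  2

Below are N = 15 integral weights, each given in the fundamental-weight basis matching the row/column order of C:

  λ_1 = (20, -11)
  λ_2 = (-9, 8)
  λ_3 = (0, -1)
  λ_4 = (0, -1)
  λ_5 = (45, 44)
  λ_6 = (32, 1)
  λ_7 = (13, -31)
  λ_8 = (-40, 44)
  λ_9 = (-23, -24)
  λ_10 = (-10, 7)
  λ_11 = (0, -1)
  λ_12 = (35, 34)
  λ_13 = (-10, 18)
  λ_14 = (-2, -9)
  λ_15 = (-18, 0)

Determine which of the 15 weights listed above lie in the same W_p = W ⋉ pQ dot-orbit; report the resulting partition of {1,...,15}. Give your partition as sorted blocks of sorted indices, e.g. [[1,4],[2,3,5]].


Type A_2, rank 2, |W|=6; reorder rows/cols to standard.

Folding the 15 weights λ_j+ρ into Ā_23 (reps in the given 2-coord order):

    λ_1+ρ ↦ (11, 10)
    λ_2+ρ ↦ (8, 1)
    λ_3+ρ ↦ (1, 0)
    λ_4+ρ ↦ (1, 0)
    λ_5+ρ ↦ (1, 0)
    λ_6+ρ ↦ (11, 10)
    λ_7+ρ ↦ (9, 7)
    λ_8+ρ ↦ (1, 16)
    λ_9+ρ ↦ (1, 0)
    λ_10+ρ ↦ (8, 1)
    λ_11+ρ ↦ (1, 0)
    λ_12+ρ ↦ (11, 10)
    λ_13+ρ ↦ (9, 10)
    λ_14+ρ ↦ (8, 1)
    λ_15+ρ ↦ (1, 16)

The 15 indices split into 6 linkage classes (same alcove rep ⇔ same W_23-dot-orbit):

[[1, 6, 12], [2, 10, 14], [3, 4, 5, 9, 11], [7], [8, 15], [13]]


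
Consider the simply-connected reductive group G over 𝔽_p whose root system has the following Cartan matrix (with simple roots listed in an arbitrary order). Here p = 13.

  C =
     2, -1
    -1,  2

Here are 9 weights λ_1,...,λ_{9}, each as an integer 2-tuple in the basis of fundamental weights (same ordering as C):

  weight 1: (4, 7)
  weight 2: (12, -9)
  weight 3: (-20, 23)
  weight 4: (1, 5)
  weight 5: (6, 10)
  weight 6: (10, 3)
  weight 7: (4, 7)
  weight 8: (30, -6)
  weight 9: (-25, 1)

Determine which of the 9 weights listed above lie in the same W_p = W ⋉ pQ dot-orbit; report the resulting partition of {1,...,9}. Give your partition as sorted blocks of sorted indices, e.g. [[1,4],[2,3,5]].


Dynkin diagram of C (from the 2 off-diagonal −1 entries): A_2.

Ā_13 reps of the 9 weights (A_2, coords as presented):

    λ_1+ρ ↦ (5, 8)
    λ_2+ρ ↦ (5, 8)
    λ_3+ρ ↦ (2, 6)
    λ_4+ρ ↦ (2, 6)
    λ_5+ρ ↦ (2, 6)
    λ_6+ρ ↦ (9, 2)
    λ_7+ρ ↦ (5, 8)
    λ_8+ρ ↦ (5, 8)
    λ_9+ρ ↦ (9, 2)

Partition of {1..9} into 3 W_13-dot-orbits:

[[1, 2, 7, 8], [3, 4, 5], [6, 9]]


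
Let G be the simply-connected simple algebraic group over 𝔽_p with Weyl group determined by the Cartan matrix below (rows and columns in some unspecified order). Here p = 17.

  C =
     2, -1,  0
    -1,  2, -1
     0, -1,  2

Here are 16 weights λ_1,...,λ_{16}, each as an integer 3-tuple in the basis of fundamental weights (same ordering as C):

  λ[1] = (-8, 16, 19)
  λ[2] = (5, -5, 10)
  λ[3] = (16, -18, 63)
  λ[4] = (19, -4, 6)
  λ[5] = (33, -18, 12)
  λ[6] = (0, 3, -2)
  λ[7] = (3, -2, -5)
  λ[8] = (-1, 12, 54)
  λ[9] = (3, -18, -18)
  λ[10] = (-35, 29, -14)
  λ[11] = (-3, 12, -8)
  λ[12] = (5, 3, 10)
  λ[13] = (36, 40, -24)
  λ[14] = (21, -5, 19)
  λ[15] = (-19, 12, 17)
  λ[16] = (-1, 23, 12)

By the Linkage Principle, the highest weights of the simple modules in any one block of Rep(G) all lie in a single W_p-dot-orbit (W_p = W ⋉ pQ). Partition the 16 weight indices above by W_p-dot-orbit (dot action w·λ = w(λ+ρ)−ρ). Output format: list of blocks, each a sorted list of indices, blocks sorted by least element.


C ↔ A_3 under row/col permutation; |W(A_3)| = 24.

Folding the 16 weights λ_j+ρ into Ā_17 (reps in the given 3-coord order):

  λ_1+ρ ↦ (10, 0, 3);  λ_2+ρ ↦ (2, 4, 7);  λ_3+ρ ↦ (0, 0, 13);  λ_4+ρ ↦ (10, 0, 3);  λ_5+ρ ↦ (0, 0, 13);  λ_6+ρ ↦ (1, 3, 1);  λ_7+ρ ↦ (1, 3, 1);  λ_8+ρ ↦ (0, 0, 13);  λ_9+ρ ↦ (0, 0, 13);  λ_10+ρ ↦ (0, 0, 13);  λ_11+ρ ↦ (2, 4, 7);  λ_12+ρ ↦ (2, 4, 7);  λ_13+ρ ↦ (1, 6, 7);  λ_14+ρ ↦ (1, 3, 1);  λ_15+ρ ↦ (1, 3, 1);  λ_16+ρ ↦ (10, 0, 3)

The 16 indices split into 5 linkage classes (same alcove rep ⇔ same W_17-dot-orbit):

[[1, 4, 16], [2, 11, 12], [3, 5, 8, 9, 10], [6, 7, 14, 15], [13]]


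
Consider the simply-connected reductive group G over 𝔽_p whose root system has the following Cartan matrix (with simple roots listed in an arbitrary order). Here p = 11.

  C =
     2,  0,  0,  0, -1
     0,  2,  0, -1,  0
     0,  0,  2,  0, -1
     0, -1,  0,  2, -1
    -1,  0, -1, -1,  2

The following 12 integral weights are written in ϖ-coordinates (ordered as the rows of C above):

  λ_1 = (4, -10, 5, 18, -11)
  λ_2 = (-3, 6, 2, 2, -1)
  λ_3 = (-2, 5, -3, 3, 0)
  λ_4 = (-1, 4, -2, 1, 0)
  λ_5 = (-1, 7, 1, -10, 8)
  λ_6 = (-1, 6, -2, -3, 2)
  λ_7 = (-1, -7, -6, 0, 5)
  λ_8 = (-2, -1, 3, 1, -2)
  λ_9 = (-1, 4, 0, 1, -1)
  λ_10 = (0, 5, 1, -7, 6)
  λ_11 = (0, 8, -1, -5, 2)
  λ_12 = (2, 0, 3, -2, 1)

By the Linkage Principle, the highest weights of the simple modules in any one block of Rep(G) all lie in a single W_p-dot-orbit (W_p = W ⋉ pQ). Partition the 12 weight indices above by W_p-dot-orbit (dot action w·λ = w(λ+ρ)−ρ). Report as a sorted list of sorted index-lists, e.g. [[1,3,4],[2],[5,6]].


Dynkin diagram of C (from the 8 off-diagonal −1 entries): D_5.

Each λ_j+ρ reduced to Ā_11; 5-tuples below use C's row order:

  λ_1 → (3, 0, 4, 1, 1) · λ_2 → (0, 5, 1, 2, 0) · λ_3 → (1, 6, 0, 0, 1) · λ_4 → (0, 5, 1, 2, 0) · λ_5 → (0, 1, 2, 0, 0) · λ_6 → (0, 5, 1, 2, 0) · λ_7 → (4, 1, 1, 1, 0) · λ_8 → (1, 0, 2, 0, 1) · λ_9 → (0, 5, 1, 2, 0) · λ_10 → (1, 0, 2, 0, 1) · λ_11 → (0, 5, 1, 2, 0) · λ_12 → (3, 0, 4, 1, 1)

Partition of {1..12} into 6 W_11-dot-orbits:

[[1, 12], [2, 4, 6, 9, 11], [3], [5], [7], [8, 10]]


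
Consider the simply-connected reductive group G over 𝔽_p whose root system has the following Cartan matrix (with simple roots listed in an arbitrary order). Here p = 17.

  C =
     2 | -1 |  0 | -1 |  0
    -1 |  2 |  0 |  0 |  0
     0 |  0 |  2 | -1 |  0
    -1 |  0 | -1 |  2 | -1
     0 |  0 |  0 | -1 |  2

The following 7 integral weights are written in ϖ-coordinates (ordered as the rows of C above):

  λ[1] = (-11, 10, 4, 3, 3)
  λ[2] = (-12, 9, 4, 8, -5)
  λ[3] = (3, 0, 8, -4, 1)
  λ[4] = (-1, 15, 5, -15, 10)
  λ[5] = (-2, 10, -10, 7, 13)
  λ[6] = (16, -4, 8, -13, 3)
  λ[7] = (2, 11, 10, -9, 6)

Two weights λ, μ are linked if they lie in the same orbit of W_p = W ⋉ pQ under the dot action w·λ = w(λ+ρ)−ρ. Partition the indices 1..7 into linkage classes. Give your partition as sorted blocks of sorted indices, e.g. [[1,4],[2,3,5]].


Dynkin diagram of C (from the 8 off-diagonal −1 entries): D_5.

Ā_17 reps of the 7 weights (D_5, coords as presented):

    1: (3, 1, 1, 3, 2)
    2: (3, 1, 1, 3, 2)
    3: (1, 1, 6, 2, 1)
    4: (1, 2, 3, 0, 8)
    5: (1, 1, 6, 2, 1)
    6: (1, 2, 3, 0, 8)
    7: (2, 4, 2, 1, 0)

4 distinct reps among the 7 weights ⇒ 4 W_17-linkage classes:

[[1, 2], [3, 5], [4, 6], [7]]


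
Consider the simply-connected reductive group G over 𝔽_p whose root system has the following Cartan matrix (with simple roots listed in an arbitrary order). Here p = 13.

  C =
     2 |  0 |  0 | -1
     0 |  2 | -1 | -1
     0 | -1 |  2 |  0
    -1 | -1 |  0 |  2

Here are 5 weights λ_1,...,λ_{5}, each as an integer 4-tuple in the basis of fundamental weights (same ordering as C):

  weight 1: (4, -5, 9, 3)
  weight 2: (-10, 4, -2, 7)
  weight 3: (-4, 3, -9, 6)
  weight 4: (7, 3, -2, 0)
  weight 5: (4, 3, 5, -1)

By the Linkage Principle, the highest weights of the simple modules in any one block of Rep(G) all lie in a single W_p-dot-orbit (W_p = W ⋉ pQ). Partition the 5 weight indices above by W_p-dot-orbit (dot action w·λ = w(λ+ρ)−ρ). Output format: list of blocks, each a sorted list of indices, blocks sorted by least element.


Dynkin diagram of C (from the 6 off-diagonal −1 entries): A_4.

Folding the 5 weights λ_j+ρ into Ā_13 (reps in the given 4-coord order):

  λ_1 → (3, 4, 4, 0) · λ_2 → (8, 3, 1, 1) · λ_3 → (3, 4, 4, 0) · λ_4 → (8, 3, 1, 1) · λ_5 → (3, 4, 4, 0)

The 5 indices split into 2 linkage classes (same alcove rep ⇔ same W_13-dot-orbit):

[[1, 3, 5], [2, 4]]
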